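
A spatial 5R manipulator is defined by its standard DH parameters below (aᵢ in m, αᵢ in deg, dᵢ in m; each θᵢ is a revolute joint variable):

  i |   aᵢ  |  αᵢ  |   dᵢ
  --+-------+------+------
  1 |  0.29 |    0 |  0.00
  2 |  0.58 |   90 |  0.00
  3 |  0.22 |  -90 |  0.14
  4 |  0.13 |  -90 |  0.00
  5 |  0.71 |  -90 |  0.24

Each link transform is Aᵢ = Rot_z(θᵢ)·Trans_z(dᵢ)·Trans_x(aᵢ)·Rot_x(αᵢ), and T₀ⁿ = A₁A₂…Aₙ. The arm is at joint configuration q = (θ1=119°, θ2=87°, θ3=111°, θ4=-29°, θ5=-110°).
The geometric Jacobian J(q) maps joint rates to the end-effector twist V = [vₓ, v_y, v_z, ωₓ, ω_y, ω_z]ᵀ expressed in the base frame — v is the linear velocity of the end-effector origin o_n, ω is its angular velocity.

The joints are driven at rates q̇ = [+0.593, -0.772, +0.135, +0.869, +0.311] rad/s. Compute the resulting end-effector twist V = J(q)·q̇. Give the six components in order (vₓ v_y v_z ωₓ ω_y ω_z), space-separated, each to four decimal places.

o_n = [0.0291, 0.1978, -0.0172]
J₁: ẑ×o_n = [-0.1978, 0.0291, 0.0000], ω = ẑ
J2: z=[0.0000, 0.0000, 1.0000] o=[-0.1406, 0.2536, 0.0000] → [0.0559, 0.1697, -0.0000, 0.0000, 0.0000, 1.0000]
J3: z=[-0.4384, 0.8988, 0.0000] o=[-0.6619, -0.0006, 0.0000] → [-0.0155, -0.0075, -0.7080, -0.4384, 0.8988, 0.0000]
J4: z=[0.8391, 0.4093, -0.3584] o=[-0.6524, 0.1598, 0.2054] → [-0.0775, -0.0574, -0.2470, 0.8391, 0.4093, -0.3584]
J5: z=[0.5396, -0.7099, 0.4526] o=[-0.6434, 0.2343, 0.3115] → [0.2499, 0.4818, 0.4577, 0.5396, -0.7099, 0.4526]
V = J·q̇ = [-0.1521, -0.0149, -0.1679, 0.8378, 0.2562, -0.3497]

-0.1521 -0.0149 -0.1679 0.8378 0.2562 -0.3497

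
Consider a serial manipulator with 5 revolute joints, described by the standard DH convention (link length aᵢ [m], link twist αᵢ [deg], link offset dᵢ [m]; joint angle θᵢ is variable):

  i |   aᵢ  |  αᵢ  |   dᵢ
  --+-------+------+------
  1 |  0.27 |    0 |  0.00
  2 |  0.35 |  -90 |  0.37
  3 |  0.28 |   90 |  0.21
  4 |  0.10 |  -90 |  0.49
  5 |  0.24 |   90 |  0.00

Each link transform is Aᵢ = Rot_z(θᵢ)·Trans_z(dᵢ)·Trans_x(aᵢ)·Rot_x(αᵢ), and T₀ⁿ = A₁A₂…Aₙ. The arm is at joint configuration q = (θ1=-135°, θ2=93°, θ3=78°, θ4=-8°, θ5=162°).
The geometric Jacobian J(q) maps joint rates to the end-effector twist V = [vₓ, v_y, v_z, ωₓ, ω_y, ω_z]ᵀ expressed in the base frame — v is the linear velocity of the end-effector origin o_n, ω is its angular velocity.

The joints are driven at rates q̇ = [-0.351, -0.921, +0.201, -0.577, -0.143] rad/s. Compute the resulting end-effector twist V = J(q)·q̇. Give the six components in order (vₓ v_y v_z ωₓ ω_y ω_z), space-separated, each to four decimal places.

-0.5047 -0.7920 -0.1153 -0.3828 0.4246 -1.3725

o_n = [0.5476, -0.5492, 0.3068]
J₁: ẑ×o_n = [0.5492, 0.5476, -0.0000], ω = ẑ
J2: z=[0.0000, 0.0000, 1.0000] o=[-0.1909, -0.1909, 0.0000] → [0.3583, 0.7385, -0.0000, 0.0000, 0.0000, 1.0000]
J3: z=[0.6691, 0.7431, 0.0000] o=[0.0692, -0.4251, 0.3700] → [-0.0470, 0.0423, -0.4386, 0.6691, 0.7431, 0.0000]
J4: z=[0.7269, -0.6545, 0.2079] o=[0.2530, -0.3080, 0.0961] → [-0.0877, -0.0919, 0.0175, 0.7269, -0.6545, 0.2079]
J5: z=[0.6841, 0.7166, -0.1361] o=[0.6151, -0.6528, 0.1011] → [0.1615, -0.1315, 0.1193, 0.6841, 0.7166, -0.1361]
V = J·q̇ = [-0.5047, -0.7920, -0.1153, -0.3828, 0.4246, -1.3725]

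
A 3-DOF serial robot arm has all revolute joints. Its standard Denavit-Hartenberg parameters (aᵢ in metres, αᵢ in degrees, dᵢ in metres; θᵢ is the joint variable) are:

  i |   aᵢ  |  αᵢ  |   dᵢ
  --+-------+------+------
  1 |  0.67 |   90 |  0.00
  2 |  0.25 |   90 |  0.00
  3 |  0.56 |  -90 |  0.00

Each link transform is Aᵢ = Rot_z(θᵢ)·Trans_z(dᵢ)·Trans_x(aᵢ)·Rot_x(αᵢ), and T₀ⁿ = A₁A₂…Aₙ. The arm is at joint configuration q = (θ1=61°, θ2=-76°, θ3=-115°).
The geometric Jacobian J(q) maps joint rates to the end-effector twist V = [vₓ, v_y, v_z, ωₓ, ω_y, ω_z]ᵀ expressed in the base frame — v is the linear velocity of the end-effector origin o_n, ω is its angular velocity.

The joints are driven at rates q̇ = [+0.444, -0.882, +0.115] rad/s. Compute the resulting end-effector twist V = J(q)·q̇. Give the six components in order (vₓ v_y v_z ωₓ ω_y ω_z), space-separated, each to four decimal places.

-0.3932 -0.0366 -0.0595 -0.8255 0.3300 0.4162

o_n = [-0.1175, 0.8349, -0.0129]
J₁: ẑ×o_n = [-0.8349, -0.1175, 0.0000], ω = ẑ
J2: z=[0.8746, -0.4848, 0.0000] o=[0.3248, 0.5860, 0.0000] → [0.0063, 0.0113, 0.0032, 0.8746, -0.4848, 0.0000]
J3: z=[-0.4704, -0.8486, -0.2419] o=[0.3541, 0.6389, -0.2426] → [-0.1475, 0.2221, -0.4925, -0.4704, -0.8486, -0.2419]
V = J·q̇ = [-0.3932, -0.0366, -0.0595, -0.8255, 0.3300, 0.4162]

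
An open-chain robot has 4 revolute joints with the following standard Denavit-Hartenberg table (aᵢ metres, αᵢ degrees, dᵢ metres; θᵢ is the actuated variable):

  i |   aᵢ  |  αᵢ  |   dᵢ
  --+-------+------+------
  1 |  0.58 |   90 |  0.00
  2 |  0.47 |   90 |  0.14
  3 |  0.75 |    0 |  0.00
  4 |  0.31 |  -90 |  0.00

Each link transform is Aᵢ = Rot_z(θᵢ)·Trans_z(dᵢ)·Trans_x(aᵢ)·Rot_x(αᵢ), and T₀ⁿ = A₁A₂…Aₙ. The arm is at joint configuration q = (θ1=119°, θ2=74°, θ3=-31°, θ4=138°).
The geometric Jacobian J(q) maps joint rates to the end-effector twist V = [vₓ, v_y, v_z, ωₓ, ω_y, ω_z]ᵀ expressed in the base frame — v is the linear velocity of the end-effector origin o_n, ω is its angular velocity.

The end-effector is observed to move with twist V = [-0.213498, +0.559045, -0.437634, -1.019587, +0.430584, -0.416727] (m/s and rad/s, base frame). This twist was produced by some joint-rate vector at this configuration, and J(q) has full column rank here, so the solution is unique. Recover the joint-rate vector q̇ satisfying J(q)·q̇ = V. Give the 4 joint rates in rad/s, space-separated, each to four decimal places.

-0.1670 -0.6830 0.0350 0.8710

o_n = [-0.3739, 0.7780, 0.9826]
J₁: ẑ×o_n = [-0.7780, -0.3739, 0.0000], ω = ẑ
J2: z=[0.8746, 0.4848, 0.0000] o=[-0.2812, 0.5073, 0.0000] → [0.4764, -0.8594, 0.2818, 0.8746, 0.4848, 0.0000]
J3: z=[-0.4660, 0.8407, -0.2756] o=[-0.2215, 0.6885, 0.4518] → [0.4710, 0.2894, 0.0863, -0.4660, 0.8407, -0.2756]
J4: z=[-0.4660, 0.8407, -0.2756] o=[-0.6453, 0.6562, 1.0698] → [-0.0397, -0.1154, -0.2850, -0.4660, 0.8407, -0.2756]
q̇ = J⁺·V = [-0.1670, -0.6830, 0.0350, 0.8710]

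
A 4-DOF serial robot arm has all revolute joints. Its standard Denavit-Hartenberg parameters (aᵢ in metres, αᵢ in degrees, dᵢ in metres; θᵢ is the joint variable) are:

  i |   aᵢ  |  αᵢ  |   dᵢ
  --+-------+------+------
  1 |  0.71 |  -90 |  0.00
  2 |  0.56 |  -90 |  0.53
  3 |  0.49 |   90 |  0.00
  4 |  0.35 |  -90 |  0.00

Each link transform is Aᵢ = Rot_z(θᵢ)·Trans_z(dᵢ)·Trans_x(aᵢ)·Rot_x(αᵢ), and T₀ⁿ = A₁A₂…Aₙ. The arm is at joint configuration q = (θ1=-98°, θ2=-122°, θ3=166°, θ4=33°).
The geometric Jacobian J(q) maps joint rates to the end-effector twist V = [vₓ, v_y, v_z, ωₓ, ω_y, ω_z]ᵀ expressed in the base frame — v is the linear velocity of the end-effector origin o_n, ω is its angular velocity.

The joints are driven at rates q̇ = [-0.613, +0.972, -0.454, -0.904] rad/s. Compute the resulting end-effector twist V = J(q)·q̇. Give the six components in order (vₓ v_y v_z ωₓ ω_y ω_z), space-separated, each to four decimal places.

o_n = [0.2011, -1.0156, -0.0688]
J₁: ẑ×o_n = [1.0156, 0.2011, -0.0000], ω = ẑ
J2: z=[0.9903, -0.1392, 0.0000] o=[-0.0988, -0.7031, 0.0000] → [0.0096, 0.0681, -0.2678, 0.9903, -0.1392, 0.0000]
J3: z=[-0.1180, -0.8398, 0.5299] o=[0.4673, -0.4830, 0.4749] → [0.7389, -0.2053, -0.1608, -0.1180, -0.8398, 0.5299]
J4: z=[-0.9430, 0.2620, 0.2052] o=[0.3149, -0.7160, 0.0717] → [0.0247, -0.1559, 0.3124, -0.9430, 0.2620, 0.2052]
V = J·q̇ = [-0.9710, 0.1771, -0.4697, 1.8686, 0.0092, -1.0390]

-0.9710 0.1771 -0.4697 1.8686 0.0092 -1.0390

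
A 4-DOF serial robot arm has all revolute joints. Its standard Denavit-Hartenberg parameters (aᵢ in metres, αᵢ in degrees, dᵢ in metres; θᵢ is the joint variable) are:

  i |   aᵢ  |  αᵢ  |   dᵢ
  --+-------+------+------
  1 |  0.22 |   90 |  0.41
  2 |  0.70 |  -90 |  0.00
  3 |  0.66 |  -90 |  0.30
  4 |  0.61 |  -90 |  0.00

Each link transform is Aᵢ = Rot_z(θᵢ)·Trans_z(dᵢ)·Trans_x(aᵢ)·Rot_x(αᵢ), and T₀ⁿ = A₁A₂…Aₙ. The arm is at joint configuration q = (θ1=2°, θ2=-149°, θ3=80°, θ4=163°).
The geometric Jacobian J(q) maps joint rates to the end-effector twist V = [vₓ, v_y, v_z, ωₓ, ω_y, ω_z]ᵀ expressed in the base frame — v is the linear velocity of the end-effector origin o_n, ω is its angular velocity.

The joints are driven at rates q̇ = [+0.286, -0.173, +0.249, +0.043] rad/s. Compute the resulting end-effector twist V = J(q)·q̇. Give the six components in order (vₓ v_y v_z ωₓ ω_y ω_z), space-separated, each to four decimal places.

-0.0695 -0.1008 0.0838 0.1581 0.1861 0.0944

o_n = [-0.3312, 0.0640, -0.0617]
J₁: ẑ×o_n = [-0.0640, -0.3312, 0.0000], ω = ẑ
J2: z=[0.0349, -0.9994, 0.0000] o=[0.2199, 0.0077, 0.4100] → [0.4714, 0.0165, -0.5488, 0.0349, -0.9994, 0.0000]
J3: z=[0.5147, 0.0180, -0.8572] o=[-0.3798, -0.0133, 0.0495] → [0.0642, 0.0156, 0.0389, 0.5147, 0.0180, -0.8572]
J4: z=[0.8376, 0.2030, 0.5072] o=[-0.3462, 0.6383, -0.2667] → [0.3329, -0.1641, -0.4841, 0.8376, 0.2030, 0.5072]
V = J·q̇ = [-0.0695, -0.1008, 0.0838, 0.1581, 0.1861, 0.0944]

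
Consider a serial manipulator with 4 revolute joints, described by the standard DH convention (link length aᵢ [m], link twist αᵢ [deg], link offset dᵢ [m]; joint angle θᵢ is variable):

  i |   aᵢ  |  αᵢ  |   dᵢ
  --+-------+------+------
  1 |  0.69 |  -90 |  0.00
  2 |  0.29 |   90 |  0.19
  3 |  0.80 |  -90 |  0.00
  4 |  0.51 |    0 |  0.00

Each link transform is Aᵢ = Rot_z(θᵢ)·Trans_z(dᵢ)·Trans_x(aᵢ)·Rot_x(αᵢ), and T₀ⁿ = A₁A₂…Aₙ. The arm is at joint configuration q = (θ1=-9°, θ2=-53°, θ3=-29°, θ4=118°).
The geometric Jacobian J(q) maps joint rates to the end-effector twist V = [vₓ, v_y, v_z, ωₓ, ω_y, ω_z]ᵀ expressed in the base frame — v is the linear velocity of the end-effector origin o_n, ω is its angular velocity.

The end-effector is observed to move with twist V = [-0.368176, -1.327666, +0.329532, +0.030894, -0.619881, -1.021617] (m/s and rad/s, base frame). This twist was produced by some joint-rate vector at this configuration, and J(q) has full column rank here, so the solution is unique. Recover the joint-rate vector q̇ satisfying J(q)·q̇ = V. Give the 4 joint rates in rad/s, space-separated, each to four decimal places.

-0.7920 -0.4150 -0.2400 -0.2200

o_n = [1.4877, -0.3184, 0.3522]
J₁: ẑ×o_n = [0.3184, 1.4877, -0.0000], ω = ẑ
J2: z=[0.1564, 0.9877, 0.0000] o=[0.6815, -0.1079, 0.0000] → [0.3478, -0.0551, -0.8292, 0.1564, 0.9877, 0.0000]
J3: z=[-0.7888, 0.1249, 0.6018] o=[0.8836, 0.0524, 0.2316] → [0.2382, 0.4587, 0.2170, -0.7888, 0.1249, 0.6018]
J4: z=[0.4250, 0.8182, 0.3872] o=[1.2388, -0.3965, 0.7904] → [-0.3888, 0.2826, -0.1704, 0.4250, 0.8182, 0.3872]
q̇ = J⁺·V = [-0.7920, -0.4150, -0.2400, -0.2200]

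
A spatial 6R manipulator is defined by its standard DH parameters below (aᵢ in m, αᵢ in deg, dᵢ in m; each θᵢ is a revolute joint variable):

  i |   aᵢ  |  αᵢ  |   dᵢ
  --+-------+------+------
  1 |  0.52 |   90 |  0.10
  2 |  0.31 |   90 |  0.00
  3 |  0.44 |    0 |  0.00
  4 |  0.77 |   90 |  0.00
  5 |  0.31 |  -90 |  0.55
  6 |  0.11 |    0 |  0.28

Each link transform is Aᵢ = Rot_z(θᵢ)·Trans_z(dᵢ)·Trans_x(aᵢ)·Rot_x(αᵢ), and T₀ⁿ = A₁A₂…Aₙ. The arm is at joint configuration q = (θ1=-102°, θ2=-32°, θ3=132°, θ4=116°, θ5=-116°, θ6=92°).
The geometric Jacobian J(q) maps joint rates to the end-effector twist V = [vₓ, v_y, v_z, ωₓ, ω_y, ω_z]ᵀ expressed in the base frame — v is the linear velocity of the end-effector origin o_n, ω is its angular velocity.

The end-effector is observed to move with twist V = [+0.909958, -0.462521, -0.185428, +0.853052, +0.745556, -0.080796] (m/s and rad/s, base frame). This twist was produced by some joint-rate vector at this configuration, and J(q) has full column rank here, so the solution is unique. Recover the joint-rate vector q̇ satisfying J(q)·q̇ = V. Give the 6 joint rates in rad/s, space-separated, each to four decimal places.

o_n = [0.2996, -0.1824, 0.8216]
J₁: ẑ×o_n = [0.1824, 0.2996, -0.0000], ω = ẑ
J2: z=[-0.9781, 0.2079, 0.0000] o=[-0.1081, -0.5086, 0.1000] → [0.1500, 0.7058, -0.4039, -0.9781, 0.2079, 0.0000]
J3: z=[0.1102, 0.5183, -0.8480] o=[-0.1628, -0.7658, -0.0643] → [0.9539, -0.4897, -0.1754, 0.1102, 0.5183, -0.8480]
J4: z=[0.1102, 0.5183, -0.8480] o=[-0.4307, -0.4536, 0.0917] → [0.6083, -0.6998, -0.3487, 0.1102, 0.5183, -0.8480]
J5: z=[-0.2029, 0.8470, 0.4913] o=[0.3185, -0.3627, 0.2446] → [0.4001, 0.1078, -0.0206, -0.2029, 0.8470, 0.4913]
J6: z=[0.8262, -0.1212, 0.5502] o=[0.0440, -0.0573, 0.7241] → [0.0570, 0.0602, -0.0723, 0.8262, -0.1212, 0.5502]
q̇ = J⁺·V = [-0.1860, -0.1440, 0.6130, 0.1710, 0.5640, 0.8960]

-0.1860 -0.1440 0.6130 0.1710 0.5640 0.8960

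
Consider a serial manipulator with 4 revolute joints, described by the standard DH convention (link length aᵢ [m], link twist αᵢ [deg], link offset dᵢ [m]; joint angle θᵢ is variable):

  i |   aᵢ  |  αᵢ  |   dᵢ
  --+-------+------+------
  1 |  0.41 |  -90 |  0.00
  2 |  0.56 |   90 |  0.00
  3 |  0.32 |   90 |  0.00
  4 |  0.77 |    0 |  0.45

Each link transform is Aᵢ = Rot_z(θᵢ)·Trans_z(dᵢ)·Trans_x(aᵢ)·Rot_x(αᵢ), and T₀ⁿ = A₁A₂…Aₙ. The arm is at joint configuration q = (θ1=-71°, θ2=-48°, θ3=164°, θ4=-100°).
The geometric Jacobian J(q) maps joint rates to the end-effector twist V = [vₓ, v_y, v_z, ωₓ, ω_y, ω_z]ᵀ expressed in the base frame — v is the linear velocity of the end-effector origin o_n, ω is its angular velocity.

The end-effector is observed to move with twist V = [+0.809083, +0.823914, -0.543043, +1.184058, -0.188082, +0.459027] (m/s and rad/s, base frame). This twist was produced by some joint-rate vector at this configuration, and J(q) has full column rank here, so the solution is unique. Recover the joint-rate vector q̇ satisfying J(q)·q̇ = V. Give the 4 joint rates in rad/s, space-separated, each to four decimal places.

o_n = [0.8845, -1.0824, -0.1321]
J₁: ẑ×o_n = [1.0824, 0.8845, -0.0000], ω = ẑ
J2: z=[0.9455, 0.3256, 0.0000] o=[0.1335, -0.3877, 0.0000] → [-0.0430, 0.1249, -0.9014, 0.9455, 0.3256, 0.0000]
J3: z=[-0.2419, 0.7027, 0.6691] o=[0.2555, -0.7420, 0.4162] → [-0.1575, 0.2882, -0.3596, -0.2419, 0.7027, 0.6691]
J4: z=[0.9689, 0.1386, 0.2048] o=[0.2719, -0.5186, 0.1876] → [0.0712, 0.4353, -0.6312, 0.9689, 0.1386, 0.2048]
q̇ = J⁺·V = [0.6150, 0.1480, -0.5230, 0.9470]

0.6150 0.1480 -0.5230 0.9470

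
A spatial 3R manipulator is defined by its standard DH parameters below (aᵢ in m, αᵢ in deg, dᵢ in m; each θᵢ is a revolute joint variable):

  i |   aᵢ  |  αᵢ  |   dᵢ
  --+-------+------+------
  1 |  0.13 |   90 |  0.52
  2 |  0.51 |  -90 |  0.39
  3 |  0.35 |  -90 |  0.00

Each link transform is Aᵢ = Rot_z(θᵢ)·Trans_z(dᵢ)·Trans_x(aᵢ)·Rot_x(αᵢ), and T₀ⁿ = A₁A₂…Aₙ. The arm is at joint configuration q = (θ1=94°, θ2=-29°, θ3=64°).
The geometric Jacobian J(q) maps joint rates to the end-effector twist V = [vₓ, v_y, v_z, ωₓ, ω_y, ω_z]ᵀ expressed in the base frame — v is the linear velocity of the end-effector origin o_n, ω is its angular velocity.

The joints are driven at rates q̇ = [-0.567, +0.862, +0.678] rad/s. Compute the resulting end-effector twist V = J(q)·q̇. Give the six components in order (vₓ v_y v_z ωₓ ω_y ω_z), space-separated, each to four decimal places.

0.2946 0.0687 0.6036 0.8370 0.3880 0.0260

o_n = [0.0257, 0.7138, 0.1984]
J₁: ẑ×o_n = [-0.7138, 0.0257, 0.0000], ω = ẑ
J2: z=[0.9976, 0.0698, 0.0000] o=[-0.0091, 0.1297, 0.5200] → [-0.0224, 0.3209, 0.5802, 0.9976, 0.0698, 0.0000]
J3: z=[-0.0338, 0.4836, 0.8746] o=[0.3489, 0.6019, 0.2727] → [-0.1339, -0.2852, 0.1525, -0.0338, 0.4836, 0.8746]
V = J·q̇ = [0.2946, 0.0687, 0.6036, 0.8370, 0.3880, 0.0260]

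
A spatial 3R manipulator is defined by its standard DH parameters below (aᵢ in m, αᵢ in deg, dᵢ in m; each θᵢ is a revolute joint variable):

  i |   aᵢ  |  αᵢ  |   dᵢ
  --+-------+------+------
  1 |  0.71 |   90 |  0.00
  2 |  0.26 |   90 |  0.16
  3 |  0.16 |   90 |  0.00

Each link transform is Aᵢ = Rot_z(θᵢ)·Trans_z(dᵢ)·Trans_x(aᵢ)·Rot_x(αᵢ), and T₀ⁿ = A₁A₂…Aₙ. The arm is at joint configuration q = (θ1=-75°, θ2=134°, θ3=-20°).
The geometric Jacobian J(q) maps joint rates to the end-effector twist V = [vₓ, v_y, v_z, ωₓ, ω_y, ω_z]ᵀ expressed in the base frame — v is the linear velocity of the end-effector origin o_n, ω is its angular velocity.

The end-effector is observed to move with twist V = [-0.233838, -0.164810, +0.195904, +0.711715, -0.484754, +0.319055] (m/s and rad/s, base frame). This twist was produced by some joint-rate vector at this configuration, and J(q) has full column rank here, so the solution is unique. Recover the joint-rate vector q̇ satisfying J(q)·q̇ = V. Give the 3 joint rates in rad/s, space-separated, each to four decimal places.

-0.3110 -0.5620 0.9070

o_n = [0.0083, -0.4377, 0.2952]
J₁: ẑ×o_n = [0.4377, 0.0083, -0.0000], ω = ẑ
J2: z=[-0.9659, -0.2588, 0.0000] o=[0.1838, -0.6858, 0.0000] → [-0.0764, 0.2851, -0.2851, -0.9659, -0.2588, 0.0000]
J3: z=[0.1862, -0.6948, 0.6947] o=[-0.0175, -0.5528, 0.1870] → [-0.1551, -0.0022, 0.0394, 0.1862, -0.6948, 0.6947]
q̇ = J⁺·V = [-0.3110, -0.5620, 0.9070]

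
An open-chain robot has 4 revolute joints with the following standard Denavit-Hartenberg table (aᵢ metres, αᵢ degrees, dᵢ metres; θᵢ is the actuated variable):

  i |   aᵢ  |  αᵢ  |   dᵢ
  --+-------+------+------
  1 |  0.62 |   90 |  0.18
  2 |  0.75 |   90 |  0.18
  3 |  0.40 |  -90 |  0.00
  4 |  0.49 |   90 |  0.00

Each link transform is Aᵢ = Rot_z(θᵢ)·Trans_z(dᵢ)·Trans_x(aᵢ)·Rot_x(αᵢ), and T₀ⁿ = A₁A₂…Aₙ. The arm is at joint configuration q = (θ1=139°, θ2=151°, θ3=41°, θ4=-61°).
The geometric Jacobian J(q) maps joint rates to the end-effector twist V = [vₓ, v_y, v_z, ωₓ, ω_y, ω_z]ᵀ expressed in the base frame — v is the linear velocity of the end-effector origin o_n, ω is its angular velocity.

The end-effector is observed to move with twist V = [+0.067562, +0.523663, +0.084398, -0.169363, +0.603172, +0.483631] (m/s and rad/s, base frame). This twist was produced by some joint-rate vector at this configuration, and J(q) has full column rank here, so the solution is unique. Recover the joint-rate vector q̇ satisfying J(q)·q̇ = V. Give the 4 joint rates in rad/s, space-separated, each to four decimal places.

0.5040 -0.1940 0.2360 0.7130

o_n = [0.5805, 0.2881, 1.1517]
J₁: ẑ×o_n = [-0.2881, 0.5805, 0.0000], ω = ẑ
J2: z=[0.6561, 0.7547, 0.0000] o=[-0.4679, 0.4068, 0.1800] → [0.7334, -0.6375, -0.8690, 0.6561, 0.7547, 0.0000]
J3: z=[-0.3659, 0.3181, 0.8746] o=[0.1452, 0.1123, 0.5436] → [0.0396, 0.6032, -0.2028, -0.3659, 0.3181, 0.8746]
J4: z=[0.0621, 0.9460, -0.3181] o=[0.5167, 0.1371, 0.6900] → [0.4849, -0.0490, -0.0510, 0.0621, 0.9460, -0.3181]
q̇ = J⁺·V = [0.5040, -0.1940, 0.2360, 0.7130]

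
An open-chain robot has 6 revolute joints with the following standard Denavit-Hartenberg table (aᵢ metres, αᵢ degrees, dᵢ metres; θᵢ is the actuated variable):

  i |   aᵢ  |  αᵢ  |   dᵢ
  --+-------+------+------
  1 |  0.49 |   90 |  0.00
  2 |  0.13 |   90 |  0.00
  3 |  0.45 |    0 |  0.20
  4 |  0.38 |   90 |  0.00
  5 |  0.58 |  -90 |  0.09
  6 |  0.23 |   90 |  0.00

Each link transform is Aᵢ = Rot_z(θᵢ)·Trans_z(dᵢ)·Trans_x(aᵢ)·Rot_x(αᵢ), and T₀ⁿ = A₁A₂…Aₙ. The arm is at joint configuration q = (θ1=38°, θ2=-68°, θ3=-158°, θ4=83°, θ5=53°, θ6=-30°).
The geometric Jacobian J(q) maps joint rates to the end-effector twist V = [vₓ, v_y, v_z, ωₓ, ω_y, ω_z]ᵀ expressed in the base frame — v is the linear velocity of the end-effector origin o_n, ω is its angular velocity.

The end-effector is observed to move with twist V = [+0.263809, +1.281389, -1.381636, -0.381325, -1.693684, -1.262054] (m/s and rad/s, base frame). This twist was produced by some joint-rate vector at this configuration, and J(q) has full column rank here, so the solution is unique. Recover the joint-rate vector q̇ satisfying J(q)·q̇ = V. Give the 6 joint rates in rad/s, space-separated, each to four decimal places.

o_n = [-0.9343, 0.5919, -0.0618]
J₁: ẑ×o_n = [-0.5919, -0.9343, 0.0000], ω = ẑ
J2: z=[0.6157, -0.7880, 0.0000] o=[0.3861, 0.3017, 0.0000] → [0.0487, 0.0381, -0.8619, 0.6157, -0.7880, 0.0000]
J3: z=[-0.7306, -0.5708, -0.3746] o=[0.4245, 0.3317, -0.1205] → [0.0640, 0.5519, -0.9658, -0.7306, -0.5708, -0.3746]
J4: z=[-0.7306, -0.5708, -0.3746] o=[0.0514, 0.2541, 0.1914] → [0.2711, 0.1843, -0.8095, -0.7306, -0.5708, -0.3746]
J5: z=[-0.4445, -0.0188, 0.8956] o=[-0.1455, 0.5660, 0.1002] → [-0.0201, -0.7785, -0.0263, -0.4445, -0.0188, 0.8956]
J6: z=[-0.0258, -0.9991, -0.0338] o=[-0.7049, 0.5864, -0.0765] → [-0.0144, 0.0081, -0.2294, -0.0258, -0.9991, -0.0338]
q̇ = J⁺·V = [-0.2560, 0.2150, 0.8960, 0.1660, -0.6440, 0.9310]

-0.2560 0.2150 0.8960 0.1660 -0.6440 0.9310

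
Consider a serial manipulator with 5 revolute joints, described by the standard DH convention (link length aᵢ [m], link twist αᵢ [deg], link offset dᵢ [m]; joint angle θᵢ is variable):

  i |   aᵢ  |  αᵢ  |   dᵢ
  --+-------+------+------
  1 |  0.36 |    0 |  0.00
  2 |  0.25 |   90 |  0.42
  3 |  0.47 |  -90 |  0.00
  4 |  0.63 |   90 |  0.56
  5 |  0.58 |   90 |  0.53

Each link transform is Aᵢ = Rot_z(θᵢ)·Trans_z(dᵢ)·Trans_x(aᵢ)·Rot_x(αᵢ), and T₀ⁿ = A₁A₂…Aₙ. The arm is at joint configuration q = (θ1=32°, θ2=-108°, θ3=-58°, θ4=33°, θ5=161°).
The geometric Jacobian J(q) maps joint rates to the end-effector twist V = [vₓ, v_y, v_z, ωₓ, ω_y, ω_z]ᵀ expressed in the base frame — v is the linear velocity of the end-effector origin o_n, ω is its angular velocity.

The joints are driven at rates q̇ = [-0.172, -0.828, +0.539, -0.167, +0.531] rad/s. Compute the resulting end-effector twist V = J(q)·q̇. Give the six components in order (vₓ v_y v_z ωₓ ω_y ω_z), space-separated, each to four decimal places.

-1.4982 0.1458 0.5522 -0.9523 -0.2494 -1.3338

o_n = [0.2373, -1.1900, 0.1154]
J₁: ẑ×o_n = [1.1900, 0.2373, -0.0000], ω = ẑ
J2: z=[0.0000, 0.0000, 1.0000] o=[0.3053, 0.1908, 0.0000] → [1.3808, -0.0680, 0.0000, 0.0000, 0.0000, 1.0000]
J3: z=[-0.9703, -0.2419, 0.0000] o=[0.3658, -0.0518, 0.4200] → [0.0737, -0.2955, 1.0733, -0.9703, -0.2419, 0.0000]
J4: z=[0.2052, -0.8229, 0.5299] o=[0.4260, -0.2935, 0.0214] → [0.3978, -0.1193, -0.3393, 0.2052, -0.8229, 0.5299]
J5: z=[-0.7439, -0.4829, -0.4619] o=[0.9416, -0.9429, -0.1299] → [-0.2326, 0.5078, -0.1563, -0.7439, -0.4829, -0.4619]
V = J·q̇ = [-1.4982, 0.1458, 0.5522, -0.9523, -0.2494, -1.3338]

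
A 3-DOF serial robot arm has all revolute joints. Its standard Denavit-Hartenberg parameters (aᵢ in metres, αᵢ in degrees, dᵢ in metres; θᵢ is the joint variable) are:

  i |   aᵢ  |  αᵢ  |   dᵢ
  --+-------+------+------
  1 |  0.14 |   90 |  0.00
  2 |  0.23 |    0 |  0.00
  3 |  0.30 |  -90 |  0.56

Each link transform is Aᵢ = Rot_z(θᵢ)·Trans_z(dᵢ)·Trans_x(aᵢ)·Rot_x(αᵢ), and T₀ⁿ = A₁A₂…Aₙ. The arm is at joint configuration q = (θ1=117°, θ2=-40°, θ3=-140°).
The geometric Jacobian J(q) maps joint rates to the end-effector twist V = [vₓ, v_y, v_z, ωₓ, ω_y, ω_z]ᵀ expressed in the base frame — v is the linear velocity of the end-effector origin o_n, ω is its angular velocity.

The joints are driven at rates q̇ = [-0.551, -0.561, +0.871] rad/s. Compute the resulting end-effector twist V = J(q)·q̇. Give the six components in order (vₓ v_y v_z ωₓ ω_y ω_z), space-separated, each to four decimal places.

0.1857 -0.3448 -0.1918 0.2762 0.1407 -0.5510

o_n = [0.4916, 0.2687, -0.1478]
J₁: ẑ×o_n = [-0.2687, 0.4916, 0.0000], ω = ẑ
J2: z=[0.8910, 0.4540, 0.0000] o=[-0.0636, 0.1247, 0.0000] → [-0.0671, 0.1317, -0.1238, 0.8910, 0.4540, 0.0000]
J3: z=[0.8910, 0.4540, 0.0000] o=[-0.1435, 0.2817, -0.1478] → [-0.0000, 0.0000, -0.3000, 0.8910, 0.4540, 0.0000]
V = J·q̇ = [0.1857, -0.3448, -0.1918, 0.2762, 0.1407, -0.5510]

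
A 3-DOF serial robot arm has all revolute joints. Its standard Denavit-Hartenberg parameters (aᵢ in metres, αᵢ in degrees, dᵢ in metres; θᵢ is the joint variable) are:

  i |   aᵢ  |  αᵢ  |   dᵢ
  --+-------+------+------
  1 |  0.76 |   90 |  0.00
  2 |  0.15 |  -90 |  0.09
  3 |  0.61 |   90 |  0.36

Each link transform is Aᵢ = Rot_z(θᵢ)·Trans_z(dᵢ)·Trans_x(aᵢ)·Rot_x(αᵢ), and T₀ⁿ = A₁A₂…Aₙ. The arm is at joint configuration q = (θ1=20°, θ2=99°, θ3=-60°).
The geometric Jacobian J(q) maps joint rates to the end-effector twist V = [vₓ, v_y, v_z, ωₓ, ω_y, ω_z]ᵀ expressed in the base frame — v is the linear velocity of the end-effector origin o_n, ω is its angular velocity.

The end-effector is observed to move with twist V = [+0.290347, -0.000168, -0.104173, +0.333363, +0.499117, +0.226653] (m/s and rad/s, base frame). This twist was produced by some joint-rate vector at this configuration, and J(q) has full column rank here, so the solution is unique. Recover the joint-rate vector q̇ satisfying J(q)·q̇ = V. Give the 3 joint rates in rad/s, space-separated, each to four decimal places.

o_n = [0.5246, -0.4670, 0.3931]
J₁: ẑ×o_n = [0.4670, 0.5246, -0.0000], ω = ẑ
J2: z=[0.3420, -0.9397, 0.0000] o=[0.7142, 0.2599, 0.0000] → [-0.3694, -0.1344, -0.4267, 0.3420, -0.9397, 0.0000]
J3: z=[-0.9281, -0.3378, -0.1564] o=[0.7229, 0.1673, 0.1482] → [-0.1820, 0.2583, 0.5218, -0.9281, -0.3378, -0.1564]
q̇ = J⁺·V = [0.1500, -0.3550, -0.4900]

0.1500 -0.3550 -0.4900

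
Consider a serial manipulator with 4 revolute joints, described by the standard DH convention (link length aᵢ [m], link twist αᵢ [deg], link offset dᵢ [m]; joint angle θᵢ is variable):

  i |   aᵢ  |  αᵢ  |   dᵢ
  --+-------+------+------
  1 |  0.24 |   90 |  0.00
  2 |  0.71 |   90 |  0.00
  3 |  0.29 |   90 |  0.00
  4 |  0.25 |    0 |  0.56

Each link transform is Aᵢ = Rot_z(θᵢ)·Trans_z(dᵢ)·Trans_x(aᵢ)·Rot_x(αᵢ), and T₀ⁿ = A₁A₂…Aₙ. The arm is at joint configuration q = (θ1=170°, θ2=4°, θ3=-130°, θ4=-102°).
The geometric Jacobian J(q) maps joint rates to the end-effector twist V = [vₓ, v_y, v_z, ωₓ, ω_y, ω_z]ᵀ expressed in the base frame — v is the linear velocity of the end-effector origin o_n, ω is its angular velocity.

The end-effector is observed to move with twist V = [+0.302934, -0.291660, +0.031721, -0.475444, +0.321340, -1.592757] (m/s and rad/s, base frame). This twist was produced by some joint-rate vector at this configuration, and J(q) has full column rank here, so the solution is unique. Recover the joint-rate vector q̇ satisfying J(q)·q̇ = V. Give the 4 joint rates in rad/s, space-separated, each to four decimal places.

o_n = [-0.3145, 0.2358, 0.2529]
J₁: ẑ×o_n = [-0.2358, -0.3145, 0.0000], ω = ẑ
J2: z=[0.1736, 0.9848, 0.0000] o=[-0.2364, 0.0417, 0.0000] → [0.2490, -0.0439, 0.1106, 0.1736, 0.9848, 0.0000]
J3: z=[-0.0687, 0.0121, -0.9976] o=[-0.9339, 0.1647, 0.0495] → [0.0734, -0.6039, -0.0124, -0.0687, 0.0121, -0.9976]
J4: z=[0.8642, 0.5003, -0.0534] o=[-0.7893, -0.0864, 0.0365] → [0.1255, -0.2123, 0.0409, 0.8642, 0.5003, -0.0534]
q̇ = J⁺·V = [-0.6440, 0.6170, 0.9830, -0.5960]

-0.6440 0.6170 0.9830 -0.5960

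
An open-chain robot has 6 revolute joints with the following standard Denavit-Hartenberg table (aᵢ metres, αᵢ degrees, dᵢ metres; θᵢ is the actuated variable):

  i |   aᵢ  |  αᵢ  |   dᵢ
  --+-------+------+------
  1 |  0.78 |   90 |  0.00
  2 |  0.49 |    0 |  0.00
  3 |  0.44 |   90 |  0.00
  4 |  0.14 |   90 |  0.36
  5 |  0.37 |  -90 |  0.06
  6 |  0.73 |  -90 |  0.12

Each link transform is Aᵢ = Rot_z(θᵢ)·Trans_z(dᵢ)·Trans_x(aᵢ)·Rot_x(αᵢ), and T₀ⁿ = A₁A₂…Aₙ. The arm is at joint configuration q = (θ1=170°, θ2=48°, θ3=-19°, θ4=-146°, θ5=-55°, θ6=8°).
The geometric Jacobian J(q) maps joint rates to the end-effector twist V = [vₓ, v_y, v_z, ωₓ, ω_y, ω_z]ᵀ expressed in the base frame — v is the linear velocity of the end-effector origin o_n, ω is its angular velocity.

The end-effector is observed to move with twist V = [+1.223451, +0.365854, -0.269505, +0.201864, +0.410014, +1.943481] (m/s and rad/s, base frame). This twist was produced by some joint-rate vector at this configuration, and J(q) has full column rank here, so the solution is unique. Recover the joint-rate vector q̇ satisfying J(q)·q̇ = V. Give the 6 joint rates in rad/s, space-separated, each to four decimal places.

0.6070 0.2900 -0.2660 -0.7570 0.0440 -0.8260

o_n = [-0.7396, -0.3959, 0.6489]
J₁: ẑ×o_n = [0.3959, -0.7396, 0.0000], ω = ẑ
J2: z=[0.1736, 0.9848, 0.0000] o=[-0.7682, 0.1354, 0.0000] → [0.6391, -0.1127, -0.1204, 0.1736, 0.9848, 0.0000]
J3: z=[0.1736, 0.9848, 0.0000] o=[-1.0910, 0.1924, 0.3641] → [0.2805, -0.0495, -0.4483, 0.1736, 0.9848, 0.0000]
J4: z=[-0.4774, 0.0842, -0.8746] o=[-1.4700, 0.2592, 0.5775] → [-0.5669, -0.6047, 0.2513, -0.4774, 0.0842, -0.8746]
J5: z=[0.6256, 0.7315, -0.2711] o=[-1.5555, 0.1948, 0.2063] → [0.1637, -0.4981, -0.9664, 0.6256, 0.7315, -0.2711]
J6: z=[0.2315, -0.5060, -0.8309] o=[-1.2424, 0.0696, 0.3698] → [-0.5279, -0.4824, 0.1466, 0.2315, -0.5060, -0.8309]
q̇ = J⁺·V = [0.6070, 0.2900, -0.2660, -0.7570, 0.0440, -0.8260]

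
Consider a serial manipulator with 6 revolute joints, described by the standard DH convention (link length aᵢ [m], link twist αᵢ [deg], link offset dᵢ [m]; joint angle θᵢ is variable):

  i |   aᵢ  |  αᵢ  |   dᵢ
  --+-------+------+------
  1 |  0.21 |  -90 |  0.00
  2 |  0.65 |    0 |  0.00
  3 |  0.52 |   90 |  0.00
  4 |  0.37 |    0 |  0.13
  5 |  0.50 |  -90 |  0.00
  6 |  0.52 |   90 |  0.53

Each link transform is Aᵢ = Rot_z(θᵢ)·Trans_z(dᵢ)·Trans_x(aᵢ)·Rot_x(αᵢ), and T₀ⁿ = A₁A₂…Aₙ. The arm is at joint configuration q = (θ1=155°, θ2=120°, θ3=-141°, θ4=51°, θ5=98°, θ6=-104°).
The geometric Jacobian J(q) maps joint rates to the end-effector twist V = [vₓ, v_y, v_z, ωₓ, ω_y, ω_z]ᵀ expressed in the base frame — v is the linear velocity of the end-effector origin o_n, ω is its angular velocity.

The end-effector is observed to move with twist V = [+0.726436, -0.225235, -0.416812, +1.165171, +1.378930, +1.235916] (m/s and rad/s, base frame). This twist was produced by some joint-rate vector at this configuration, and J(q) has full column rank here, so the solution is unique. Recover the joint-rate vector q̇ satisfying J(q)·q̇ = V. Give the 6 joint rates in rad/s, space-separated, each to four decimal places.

o_n = [0.1647, -0.1055, 0.0865]
J₁: ẑ×o_n = [0.1055, 0.1647, -0.0000], ω = ẑ
J2: z=[-0.4226, -0.9063, 0.0000] o=[-0.1903, 0.0887, 0.0000] → [-0.0784, 0.0366, 0.4038, -0.4226, -0.9063, 0.0000]
J3: z=[-0.4226, -0.9063, 0.0000] o=[0.1042, -0.0486, -0.5629] → [-0.5886, 0.2745, 0.0788, -0.4226, -0.9063, 0.0000]
J4: z=[0.3248, -0.1515, 0.9336] o=[-0.3358, 0.1566, -0.3766] → [0.1745, 0.3168, -0.0093, 0.3248, -0.1515, 0.9336]
J5: z=[0.3248, -0.1515, 0.9336] o=[-0.6121, -0.0319, -0.1718] → [0.0296, 0.6413, 0.0937, 0.3248, -0.1515, 0.9336]
J6: z=[0.7980, 0.5737, -0.1846] o=[-0.3583, -0.4343, -0.3253] → [0.2970, -0.4252, -0.0375, 0.7980, 0.5737, -0.1846]
q̇ = J⁺·V = [0.8970, -0.7880, -0.4210, 0.8500, -0.3640, 0.6220]

0.8970 -0.7880 -0.4210 0.8500 -0.3640 0.6220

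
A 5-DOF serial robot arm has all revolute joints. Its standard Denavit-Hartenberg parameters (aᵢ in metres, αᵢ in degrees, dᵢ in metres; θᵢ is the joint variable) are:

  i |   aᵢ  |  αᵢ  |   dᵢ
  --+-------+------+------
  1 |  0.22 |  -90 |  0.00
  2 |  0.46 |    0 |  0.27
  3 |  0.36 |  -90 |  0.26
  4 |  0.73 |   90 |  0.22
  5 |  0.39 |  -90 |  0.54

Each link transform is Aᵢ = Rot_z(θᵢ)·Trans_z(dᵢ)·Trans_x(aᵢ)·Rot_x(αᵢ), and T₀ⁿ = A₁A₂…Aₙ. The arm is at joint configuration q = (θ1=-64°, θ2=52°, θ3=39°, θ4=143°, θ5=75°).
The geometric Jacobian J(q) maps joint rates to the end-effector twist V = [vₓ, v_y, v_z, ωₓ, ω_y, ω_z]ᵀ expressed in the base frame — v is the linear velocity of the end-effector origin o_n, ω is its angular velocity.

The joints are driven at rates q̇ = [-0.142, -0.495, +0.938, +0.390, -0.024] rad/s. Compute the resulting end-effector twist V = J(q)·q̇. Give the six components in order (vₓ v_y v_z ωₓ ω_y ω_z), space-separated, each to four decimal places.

o_n = [-0.4018, -0.0916, -0.3734]
J₁: ẑ×o_n = [0.0916, -0.4018, 0.0000], ω = ẑ
J2: z=[0.8988, 0.4384, 0.0000] o=[0.0964, -0.1977, 0.0000] → [-0.1637, 0.3356, 0.3138, 0.8988, 0.4384, 0.0000]
J3: z=[0.8988, 0.4384, 0.0000] o=[0.4633, -0.3339, -0.3625] → [-0.0048, 0.0098, 0.5970, 0.8988, 0.4384, 0.0000]
J4: z=[-0.4383, 0.8987, 0.0175] o=[0.6942, -0.2143, -0.7224] → [0.3115, 0.1338, 0.9312, -0.4383, 0.8987, 0.0175]
J5: z=[-0.7224, -0.3407, -0.6017] o=[0.2074, -0.2183, -0.1357] → [0.1572, 0.1948, -0.2990, -0.7224, -0.3407, -0.6017]
V = J·q̇ = [0.1812, -0.0523, 0.7750, 0.2446, 0.5529, -0.1208]

0.1812 -0.0523 0.7750 0.2446 0.5529 -0.1208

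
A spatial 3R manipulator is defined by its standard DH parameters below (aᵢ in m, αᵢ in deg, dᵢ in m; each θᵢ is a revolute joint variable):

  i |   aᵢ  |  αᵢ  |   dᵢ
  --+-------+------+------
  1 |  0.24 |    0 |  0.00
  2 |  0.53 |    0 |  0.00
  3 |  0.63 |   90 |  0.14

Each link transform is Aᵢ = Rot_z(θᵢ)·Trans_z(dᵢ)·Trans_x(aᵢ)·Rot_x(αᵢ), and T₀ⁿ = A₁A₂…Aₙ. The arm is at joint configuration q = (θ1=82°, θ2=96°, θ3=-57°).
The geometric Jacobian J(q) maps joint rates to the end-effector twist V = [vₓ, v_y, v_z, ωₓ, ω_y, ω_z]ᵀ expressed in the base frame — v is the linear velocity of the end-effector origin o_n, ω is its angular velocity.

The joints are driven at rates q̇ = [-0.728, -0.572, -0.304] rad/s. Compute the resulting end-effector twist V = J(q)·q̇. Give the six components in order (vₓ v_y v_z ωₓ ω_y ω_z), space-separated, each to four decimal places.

o_n = [-0.8207, 0.7962, 0.1400]
J₁: ẑ×o_n = [-0.7962, -0.8207, 0.0000], ω = ẑ
J2: z=[0.0000, 0.0000, 1.0000] o=[0.0334, 0.2377, 0.0000] → [-0.5585, -0.8542, 0.0000, 0.0000, 0.0000, 1.0000]
J3: z=[0.0000, 0.0000, 1.0000] o=[-0.4963, 0.2562, 0.0000] → [-0.5400, -0.3245, 0.0000, 0.0000, 0.0000, 1.0000]
V = J·q̇ = [1.0633, 1.1847, 0.0000, 0.0000, 0.0000, -1.6040]

1.0633 1.1847 0.0000 0.0000 0.0000 -1.6040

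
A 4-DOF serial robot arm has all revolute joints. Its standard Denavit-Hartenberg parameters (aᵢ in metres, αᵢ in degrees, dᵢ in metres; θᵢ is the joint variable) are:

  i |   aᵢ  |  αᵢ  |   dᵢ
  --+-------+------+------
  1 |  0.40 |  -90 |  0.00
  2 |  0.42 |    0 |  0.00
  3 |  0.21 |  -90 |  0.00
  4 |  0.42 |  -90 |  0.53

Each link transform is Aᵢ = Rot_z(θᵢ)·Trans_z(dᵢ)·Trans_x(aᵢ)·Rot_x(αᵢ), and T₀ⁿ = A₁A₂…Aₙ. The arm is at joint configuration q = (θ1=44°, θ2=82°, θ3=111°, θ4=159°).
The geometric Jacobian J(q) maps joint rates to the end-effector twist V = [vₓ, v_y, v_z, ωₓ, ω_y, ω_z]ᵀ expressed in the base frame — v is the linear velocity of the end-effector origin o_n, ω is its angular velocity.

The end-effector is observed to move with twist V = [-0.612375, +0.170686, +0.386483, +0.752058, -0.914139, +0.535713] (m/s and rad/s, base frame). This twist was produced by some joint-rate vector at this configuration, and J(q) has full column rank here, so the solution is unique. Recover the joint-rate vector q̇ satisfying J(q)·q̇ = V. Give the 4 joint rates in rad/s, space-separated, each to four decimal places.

o_n = [0.6477, 0.4163, 0.0595]
J₁: ẑ×o_n = [-0.4163, 0.6477, 0.0000], ω = ẑ
J2: z=[-0.6947, 0.7193, 0.0000] o=[0.2877, 0.2779, 0.0000] → [0.0428, 0.0414, -0.3551, -0.6947, 0.7193, 0.0000]
J3: z=[-0.6947, 0.7193, 0.0000] o=[0.3298, 0.3185, -0.4159] → [0.3420, 0.3303, -0.2967, -0.6947, 0.7193, 0.0000]
J4: z=[0.1618, 0.1563, 0.9744] o=[0.1826, 0.1763, -0.3687] → [-0.1669, 0.3839, -0.0339, 0.1618, 0.1563, 0.9744]
q̇ = J⁺·V = [0.9430, -0.3810, -0.7990, -0.4180]

0.9430 -0.3810 -0.7990 -0.4180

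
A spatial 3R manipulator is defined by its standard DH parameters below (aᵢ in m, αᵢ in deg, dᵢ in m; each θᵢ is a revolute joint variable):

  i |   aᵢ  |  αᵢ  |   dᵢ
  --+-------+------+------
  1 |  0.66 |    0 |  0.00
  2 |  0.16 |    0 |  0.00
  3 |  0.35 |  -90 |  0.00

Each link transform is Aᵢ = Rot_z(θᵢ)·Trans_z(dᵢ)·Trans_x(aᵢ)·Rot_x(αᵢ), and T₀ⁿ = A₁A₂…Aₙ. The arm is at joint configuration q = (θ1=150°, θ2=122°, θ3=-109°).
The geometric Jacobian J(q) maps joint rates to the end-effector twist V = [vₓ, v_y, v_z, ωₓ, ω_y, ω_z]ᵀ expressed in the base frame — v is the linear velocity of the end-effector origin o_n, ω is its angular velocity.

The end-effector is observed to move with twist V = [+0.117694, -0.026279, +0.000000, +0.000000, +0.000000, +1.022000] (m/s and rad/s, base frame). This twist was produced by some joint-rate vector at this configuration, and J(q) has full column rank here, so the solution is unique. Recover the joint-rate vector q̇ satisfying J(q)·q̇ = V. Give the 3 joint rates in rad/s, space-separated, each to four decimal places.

-0.5500 0.8050 0.7670

o_n = [-0.9007, 0.2724, 0.0000]
J₁: ẑ×o_n = [-0.2724, -0.9007, 0.0000], ω = ẑ
J2: z=[0.0000, 0.0000, 1.0000] o=[-0.5716, 0.3300, 0.0000] → [0.0576, -0.3291, 0.0000, 0.0000, 0.0000, 1.0000]
J3: z=[0.0000, 0.0000, 1.0000] o=[-0.5660, 0.1701, 0.0000] → [-0.1023, -0.3347, 0.0000, 0.0000, 0.0000, 1.0000]
q̇ = J⁺·V = [-0.5500, 0.8050, 0.7670]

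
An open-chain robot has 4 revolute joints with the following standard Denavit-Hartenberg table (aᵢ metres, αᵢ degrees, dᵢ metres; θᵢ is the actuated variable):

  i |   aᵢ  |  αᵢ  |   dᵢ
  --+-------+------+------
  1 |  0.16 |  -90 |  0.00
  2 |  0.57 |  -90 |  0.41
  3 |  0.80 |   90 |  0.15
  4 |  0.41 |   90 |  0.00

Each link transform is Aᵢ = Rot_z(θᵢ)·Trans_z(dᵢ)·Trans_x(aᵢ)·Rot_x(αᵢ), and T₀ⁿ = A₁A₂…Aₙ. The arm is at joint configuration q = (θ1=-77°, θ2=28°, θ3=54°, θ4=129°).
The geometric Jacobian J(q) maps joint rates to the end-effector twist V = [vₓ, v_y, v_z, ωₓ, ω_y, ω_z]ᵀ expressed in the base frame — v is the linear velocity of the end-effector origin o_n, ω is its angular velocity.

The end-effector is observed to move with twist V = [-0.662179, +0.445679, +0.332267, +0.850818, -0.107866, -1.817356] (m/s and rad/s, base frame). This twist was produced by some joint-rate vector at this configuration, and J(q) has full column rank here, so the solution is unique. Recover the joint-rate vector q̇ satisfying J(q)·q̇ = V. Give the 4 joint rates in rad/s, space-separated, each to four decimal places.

o_n = [0.1352, -0.7124, -0.8309]
J₁: ẑ×o_n = [0.7124, 0.1352, -0.0000], ω = ẑ
J2: z=[0.9744, 0.2250, 0.0000] o=[0.0360, -0.1559, 0.0000] → [-0.1869, 0.8096, -0.5645, 0.9744, 0.2250, 0.0000]
J3: z=[-0.1056, 0.4574, -0.8829] o=[0.5487, -0.5541, -0.2676] → [-0.3975, 0.3056, 0.2058, -0.1056, 0.4574, -0.8829]
J4: z=[0.7334, -0.5638, -0.3798] o=[-0.0044, -1.0356, -0.6208] → [0.2412, 0.1011, 0.3157, 0.7334, -0.5638, -0.3798]
q̇ = J⁺·V = [-0.7310, 0.2440, 0.8200, 0.9540]

-0.7310 0.2440 0.8200 0.9540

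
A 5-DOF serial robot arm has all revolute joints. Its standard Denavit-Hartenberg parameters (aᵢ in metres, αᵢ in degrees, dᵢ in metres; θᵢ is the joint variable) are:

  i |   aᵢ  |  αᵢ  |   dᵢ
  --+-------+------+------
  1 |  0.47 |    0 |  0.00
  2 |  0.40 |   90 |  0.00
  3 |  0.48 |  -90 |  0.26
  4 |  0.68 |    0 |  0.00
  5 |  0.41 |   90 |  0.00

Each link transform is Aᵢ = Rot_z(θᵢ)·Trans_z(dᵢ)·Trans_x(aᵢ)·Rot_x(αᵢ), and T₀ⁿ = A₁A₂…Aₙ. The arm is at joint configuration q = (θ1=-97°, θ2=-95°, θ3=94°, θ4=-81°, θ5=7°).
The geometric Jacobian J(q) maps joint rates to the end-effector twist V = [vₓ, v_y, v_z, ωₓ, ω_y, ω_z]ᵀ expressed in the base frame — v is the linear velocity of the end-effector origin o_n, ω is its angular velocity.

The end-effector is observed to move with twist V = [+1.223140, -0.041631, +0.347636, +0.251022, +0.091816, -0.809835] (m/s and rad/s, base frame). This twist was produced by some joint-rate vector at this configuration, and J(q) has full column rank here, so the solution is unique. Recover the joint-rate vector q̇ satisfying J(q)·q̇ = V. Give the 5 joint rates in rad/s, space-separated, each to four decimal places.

o_n = [-0.1252, 0.9033, 0.6977]
J₁: ẑ×o_n = [-0.9033, -0.1252, 0.0000], ω = ẑ
J2: z=[0.0000, 0.0000, 1.0000] o=[-0.0573, -0.4665, 0.0000] → [-1.3698, -0.0679, 0.0000, 0.0000, 0.0000, 1.0000]
J3: z=[0.2079, 0.9781, 0.0000] o=[-0.4485, -0.3833, 0.0000] → [0.6824, -0.1451, -0.0488, 0.2079, 0.9781, 0.0000]
J4: z=[0.9758, -0.2074, -0.0698] o=[-0.3617, -0.1360, 0.4788] → [0.0271, -0.2300, 1.0631, 0.9758, -0.2074, -0.0698]
J5: z=[0.9758, -0.2074, -0.0698] o=[-0.2148, 0.5194, 0.5849] → [0.0034, -0.1163, 0.3932, 0.9758, -0.2074, -0.0698]
q̇ = J⁺·V = [0.0610, -0.8550, 0.1420, 0.3960, -0.1690]

0.0610 -0.8550 0.1420 0.3960 -0.1690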